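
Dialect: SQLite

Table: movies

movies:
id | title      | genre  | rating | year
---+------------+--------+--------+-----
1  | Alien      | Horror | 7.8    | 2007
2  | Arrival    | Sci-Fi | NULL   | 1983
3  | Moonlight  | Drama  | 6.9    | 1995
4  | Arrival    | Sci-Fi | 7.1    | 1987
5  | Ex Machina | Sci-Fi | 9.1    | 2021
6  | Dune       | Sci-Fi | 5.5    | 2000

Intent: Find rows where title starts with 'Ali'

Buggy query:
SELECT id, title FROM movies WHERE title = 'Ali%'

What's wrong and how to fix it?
Bug: '=' compares the literal string including the % character; pattern matching needs LIKE

Fix: Use LIKE for wildcard pattern matching

Corrected query:
SELECT id, title FROM movies WHERE title LIKE 'Ali%'

Result:
id | title
---+------
1  | Alien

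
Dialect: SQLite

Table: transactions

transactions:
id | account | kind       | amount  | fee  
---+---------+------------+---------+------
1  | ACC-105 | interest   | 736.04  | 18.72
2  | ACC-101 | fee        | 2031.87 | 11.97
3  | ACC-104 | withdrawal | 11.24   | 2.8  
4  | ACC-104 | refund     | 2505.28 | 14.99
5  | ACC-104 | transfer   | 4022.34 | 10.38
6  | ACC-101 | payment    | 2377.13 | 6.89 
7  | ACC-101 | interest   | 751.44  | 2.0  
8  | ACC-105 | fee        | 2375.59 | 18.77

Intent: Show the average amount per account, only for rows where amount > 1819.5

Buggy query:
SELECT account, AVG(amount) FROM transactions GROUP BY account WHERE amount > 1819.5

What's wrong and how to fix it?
Bug: Row-level WHERE must come before GROUP BY in the clause order

Fix: Place WHERE between FROM and GROUP BY

Corrected query:
SELECT account, AVG(amount) FROM transactions WHERE amount > 1819.5 GROUP BY account

Result:
account | AVG(amount)
--------+------------
ACC-101 | 2204.5     
ACC-104 | 3263.81    
ACC-105 | 2375.59    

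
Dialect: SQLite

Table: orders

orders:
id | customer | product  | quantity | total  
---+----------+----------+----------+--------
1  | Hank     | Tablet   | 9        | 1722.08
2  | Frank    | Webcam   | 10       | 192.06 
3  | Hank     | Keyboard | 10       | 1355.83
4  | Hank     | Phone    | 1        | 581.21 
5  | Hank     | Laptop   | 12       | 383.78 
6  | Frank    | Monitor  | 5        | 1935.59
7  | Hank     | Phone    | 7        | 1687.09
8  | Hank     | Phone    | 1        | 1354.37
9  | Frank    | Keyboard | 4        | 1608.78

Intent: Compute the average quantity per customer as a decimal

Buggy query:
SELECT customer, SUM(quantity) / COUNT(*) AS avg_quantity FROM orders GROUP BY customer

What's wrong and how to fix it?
Bug: SUM(quantity) and COUNT(*) are both integers; the division truncates the fractional part

Fix: Cast one side to REAL so the division keeps the fractional part

Corrected query:
SELECT customer, SUM(quantity) * 1.0 / COUNT(*) AS avg_quantity FROM orders GROUP BY customer

Result:
customer | avg_quantity
---------+-------------
Frank    | 6.333333    
Hank     | 6.666667    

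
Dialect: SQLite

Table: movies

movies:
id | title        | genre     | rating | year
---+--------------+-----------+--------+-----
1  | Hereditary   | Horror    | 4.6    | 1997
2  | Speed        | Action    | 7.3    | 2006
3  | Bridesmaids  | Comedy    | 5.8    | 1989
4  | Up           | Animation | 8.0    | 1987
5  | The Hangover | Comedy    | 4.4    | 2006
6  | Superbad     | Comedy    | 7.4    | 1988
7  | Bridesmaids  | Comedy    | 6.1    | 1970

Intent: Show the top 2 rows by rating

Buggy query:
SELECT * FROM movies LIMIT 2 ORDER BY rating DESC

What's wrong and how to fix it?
Bug: ORDER BY cannot follow LIMIT; LIMIT is the final clause

Fix: Swap the clauses: ORDER BY first, then LIMIT

Corrected query:
SELECT * FROM movies ORDER BY rating DESC LIMIT 2

Result:
id | title    | genre     | rating | year
---+----------+-----------+--------+-----
4  | Up       | Animation | 8      | 1987
6  | Superbad | Comedy    | 7.4    | 1988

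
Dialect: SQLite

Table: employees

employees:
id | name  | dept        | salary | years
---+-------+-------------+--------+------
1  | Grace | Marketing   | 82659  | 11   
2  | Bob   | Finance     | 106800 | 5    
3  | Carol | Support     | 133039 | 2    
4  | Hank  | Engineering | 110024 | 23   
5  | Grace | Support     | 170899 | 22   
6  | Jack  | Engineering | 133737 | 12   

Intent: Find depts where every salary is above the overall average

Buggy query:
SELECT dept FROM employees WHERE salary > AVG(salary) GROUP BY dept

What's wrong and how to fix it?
Bug: AVG() is an aggregate; it can't sit directly in WHERE

Fix: Use a subquery for AVG and a HAVING MIN(...) filter so the condition holds for every row in the group

Corrected query:
SELECT dept FROM employees GROUP BY dept HAVING MIN(salary) > (SELECT AVG(salary) FROM employees)

Result:
dept   
-------
Support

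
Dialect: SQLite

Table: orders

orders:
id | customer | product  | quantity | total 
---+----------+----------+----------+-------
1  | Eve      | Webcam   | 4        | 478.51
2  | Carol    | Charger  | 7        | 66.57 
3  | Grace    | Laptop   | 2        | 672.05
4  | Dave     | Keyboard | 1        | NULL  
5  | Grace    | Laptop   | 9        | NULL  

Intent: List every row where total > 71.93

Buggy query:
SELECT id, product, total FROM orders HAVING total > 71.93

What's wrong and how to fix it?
Bug: HAVING filters the output of aggregation, but this query has no GROUP BY and no aggregate functions, so SQLite rejects it (HAVING clause on a non-aggregate query); the condition here is per row

Fix: Use WHERE for row-level filtering

Corrected query:
SELECT id, product, total FROM orders WHERE total > 71.93

Result:
id | product | total 
---+---------+-------
1  | Webcam  | 478.51
3  | Laptop  | 672.05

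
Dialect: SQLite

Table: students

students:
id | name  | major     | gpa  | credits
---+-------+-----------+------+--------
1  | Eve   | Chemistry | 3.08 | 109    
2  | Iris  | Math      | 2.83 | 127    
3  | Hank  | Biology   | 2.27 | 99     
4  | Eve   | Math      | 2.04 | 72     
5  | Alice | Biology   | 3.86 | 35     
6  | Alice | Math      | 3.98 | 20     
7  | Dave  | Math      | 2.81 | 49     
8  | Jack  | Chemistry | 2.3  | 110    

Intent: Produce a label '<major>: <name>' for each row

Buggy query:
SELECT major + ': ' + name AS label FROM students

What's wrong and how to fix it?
Bug: '+' is numeric addition; on text columns SQLite converts them to 0 instead of concatenating

Fix: Replace + with || to concatenate text

Corrected query:
SELECT major || ': ' || name AS label FROM students

Result:
label          
---------------
Chemistry: Eve 
Math: Iris     
Biology: Hank  
Math: Eve      
Biology: Alice 
Math: Alice    
Math: Dave     
Chemistry: Jack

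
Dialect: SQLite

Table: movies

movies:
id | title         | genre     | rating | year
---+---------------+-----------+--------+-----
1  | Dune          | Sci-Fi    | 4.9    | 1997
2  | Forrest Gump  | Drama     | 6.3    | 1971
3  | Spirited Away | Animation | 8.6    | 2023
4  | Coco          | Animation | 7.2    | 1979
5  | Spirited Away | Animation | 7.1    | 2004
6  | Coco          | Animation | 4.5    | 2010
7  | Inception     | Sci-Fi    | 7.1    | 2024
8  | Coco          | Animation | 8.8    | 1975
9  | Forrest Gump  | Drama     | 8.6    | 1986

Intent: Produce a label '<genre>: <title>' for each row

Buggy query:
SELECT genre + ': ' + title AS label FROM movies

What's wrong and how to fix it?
Bug: SQLite uses || for string concatenation; + coerces text to numbers (yielding 0)

Fix: Replace + with || to concatenate text

Corrected query:
SELECT genre || ': ' || title AS label FROM movies

Result:
label                   
------------------------
Sci-Fi: Dune            
Drama: Forrest Gump     
Animation: Spirited Away
Animation: Coco         
Animation: Spirited Away
Animation: Coco         
Sci-Fi: Inception       
Animation: Coco         
Drama: Forrest Gump     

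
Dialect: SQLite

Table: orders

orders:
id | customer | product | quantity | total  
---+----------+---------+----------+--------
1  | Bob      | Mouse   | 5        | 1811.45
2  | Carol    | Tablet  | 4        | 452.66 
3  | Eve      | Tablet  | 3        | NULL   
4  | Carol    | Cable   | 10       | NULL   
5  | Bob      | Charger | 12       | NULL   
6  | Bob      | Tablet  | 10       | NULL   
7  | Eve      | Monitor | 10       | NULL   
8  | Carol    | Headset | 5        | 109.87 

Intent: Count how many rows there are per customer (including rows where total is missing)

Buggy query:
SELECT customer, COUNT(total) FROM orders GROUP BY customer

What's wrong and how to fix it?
Bug: COUNT(column) counts non-NULL values only; rows with NULL total aren't counted

Fix: Replace COUNT(total) with COUNT(*)

Corrected query:
SELECT customer, COUNT(*) FROM orders GROUP BY customer

Result:
customer | COUNT(*)
---------+---------
Bob      | 3       
Carol    | 3       
Eve      | 2       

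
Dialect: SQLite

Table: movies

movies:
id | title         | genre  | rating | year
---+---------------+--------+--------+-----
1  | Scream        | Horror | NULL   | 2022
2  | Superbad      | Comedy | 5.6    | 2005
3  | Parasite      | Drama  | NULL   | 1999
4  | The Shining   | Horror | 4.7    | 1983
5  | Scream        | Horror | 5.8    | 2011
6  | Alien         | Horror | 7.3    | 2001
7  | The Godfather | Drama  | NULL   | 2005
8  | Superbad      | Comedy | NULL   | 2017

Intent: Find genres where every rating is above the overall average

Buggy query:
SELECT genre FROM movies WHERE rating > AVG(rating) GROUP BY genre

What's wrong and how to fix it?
Bug: WHERE evaluates per row before aggregation, so AVG() is unavailable

Fix: Compute the overall average in a scalar subquery and compare each group's MIN against it in HAVING

Corrected query:
SELECT genre FROM movies GROUP BY genre HAVING MIN(rating) > (SELECT AVG(rating) FROM movies)

Result:
(no rows)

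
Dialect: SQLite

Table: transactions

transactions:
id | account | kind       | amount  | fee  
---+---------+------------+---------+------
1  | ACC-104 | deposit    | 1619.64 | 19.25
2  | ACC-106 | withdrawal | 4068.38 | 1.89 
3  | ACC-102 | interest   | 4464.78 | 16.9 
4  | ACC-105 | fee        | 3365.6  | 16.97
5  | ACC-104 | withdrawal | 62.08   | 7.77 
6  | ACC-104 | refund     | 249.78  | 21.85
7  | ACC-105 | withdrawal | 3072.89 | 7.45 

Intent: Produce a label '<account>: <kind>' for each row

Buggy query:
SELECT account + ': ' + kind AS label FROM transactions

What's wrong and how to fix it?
Bug: SQLite uses || for string concatenation; + coerces text to numbers (yielding 0)

Fix: Use the || operator for string concatenation

Corrected query:
SELECT account || ': ' || kind AS label FROM transactions

Result:
label              
-------------------
ACC-104: deposit   
ACC-106: withdrawal
ACC-102: interest  
ACC-105: fee       
ACC-104: withdrawal
ACC-104: refund    
ACC-105: withdrawal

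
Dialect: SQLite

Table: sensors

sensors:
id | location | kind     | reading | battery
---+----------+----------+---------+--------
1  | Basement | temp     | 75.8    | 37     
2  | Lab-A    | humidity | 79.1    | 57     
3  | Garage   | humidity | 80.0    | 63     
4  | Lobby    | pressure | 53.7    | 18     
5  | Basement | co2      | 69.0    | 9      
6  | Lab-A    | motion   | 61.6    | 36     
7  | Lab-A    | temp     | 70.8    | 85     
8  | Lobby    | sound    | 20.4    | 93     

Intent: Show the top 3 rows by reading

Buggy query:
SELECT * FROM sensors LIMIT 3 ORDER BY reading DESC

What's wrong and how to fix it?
Bug: ORDER BY cannot follow LIMIT; LIMIT is the final clause

Fix: Swap the clauses: ORDER BY first, then LIMIT

Corrected query:
SELECT * FROM sensors ORDER BY reading DESC LIMIT 3

Result:
id | location | kind     | reading | battery
---+----------+----------+---------+--------
3  | Garage   | humidity | 80      | 63     
2  | Lab-A    | humidity | 79.1    | 57     
1  | Basement | temp     | 75.8    | 37     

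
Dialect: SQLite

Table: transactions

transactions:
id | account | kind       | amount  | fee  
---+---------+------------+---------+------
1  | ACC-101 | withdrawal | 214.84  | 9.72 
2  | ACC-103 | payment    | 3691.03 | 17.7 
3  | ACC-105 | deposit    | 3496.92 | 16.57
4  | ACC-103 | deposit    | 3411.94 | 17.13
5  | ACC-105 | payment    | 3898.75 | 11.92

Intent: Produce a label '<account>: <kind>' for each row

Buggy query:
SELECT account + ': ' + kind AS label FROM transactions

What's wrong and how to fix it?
Bug: SQLite uses || for string concatenation; + coerces text to numbers (yielding 0)

Fix: Replace + with || to concatenate text

Corrected query:
SELECT account || ': ' || kind AS label FROM transactions

Result:
label              
-------------------
ACC-101: withdrawal
ACC-103: payment   
ACC-105: deposit   
ACC-103: deposit   
ACC-105: payment   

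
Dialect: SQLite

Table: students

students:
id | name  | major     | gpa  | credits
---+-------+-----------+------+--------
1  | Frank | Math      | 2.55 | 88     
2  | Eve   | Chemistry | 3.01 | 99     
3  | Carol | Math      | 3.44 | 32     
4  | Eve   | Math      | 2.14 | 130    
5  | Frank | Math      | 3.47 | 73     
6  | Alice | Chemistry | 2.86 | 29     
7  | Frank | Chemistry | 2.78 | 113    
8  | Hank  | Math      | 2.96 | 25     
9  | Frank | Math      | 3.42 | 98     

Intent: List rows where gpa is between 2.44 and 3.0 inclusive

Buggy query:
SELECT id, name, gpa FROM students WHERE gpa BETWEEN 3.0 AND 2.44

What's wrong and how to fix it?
Bug: BETWEEN expects the lower bound first; with 3.0 AND 2.44 the range is empty

Fix: Write BETWEEN 2.44 AND 3.0

Corrected query:
SELECT id, name, gpa FROM students WHERE gpa BETWEEN 2.44 AND 3.0

Result:
id | name  | gpa 
---+-------+-----
1  | Frank | 2.55
6  | Alice | 2.86
7  | Frank | 2.78
8  | Hank  | 2.96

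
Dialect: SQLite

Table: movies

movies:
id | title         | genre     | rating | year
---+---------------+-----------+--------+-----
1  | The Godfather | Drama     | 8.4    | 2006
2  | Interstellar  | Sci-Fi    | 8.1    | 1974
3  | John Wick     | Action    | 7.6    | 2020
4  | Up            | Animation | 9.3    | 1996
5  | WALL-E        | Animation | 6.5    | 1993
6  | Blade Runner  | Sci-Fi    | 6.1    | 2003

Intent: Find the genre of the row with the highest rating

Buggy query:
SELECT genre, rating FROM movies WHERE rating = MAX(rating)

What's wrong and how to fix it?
Bug: WHERE is evaluated per row; an aggregate over the whole table isn't defined there

Fix: Use a subquery: WHERE rating = (SELECT MAX(rating) FROM movies)

Corrected query:
SELECT genre, rating FROM movies WHERE rating = (SELECT MAX(rating) FROM movies)

Result:
genre     | rating
----------+-------
Animation | 9.3   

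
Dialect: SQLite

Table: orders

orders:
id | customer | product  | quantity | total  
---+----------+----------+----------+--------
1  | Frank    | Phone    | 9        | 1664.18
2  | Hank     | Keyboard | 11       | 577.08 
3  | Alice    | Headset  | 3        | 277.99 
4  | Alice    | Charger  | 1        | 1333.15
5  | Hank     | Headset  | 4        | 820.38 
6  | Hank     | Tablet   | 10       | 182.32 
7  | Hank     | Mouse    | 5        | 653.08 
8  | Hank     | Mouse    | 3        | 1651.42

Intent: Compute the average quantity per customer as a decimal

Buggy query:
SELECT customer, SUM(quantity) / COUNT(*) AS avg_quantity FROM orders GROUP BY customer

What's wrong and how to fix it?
Bug: Both operands are integers, so '/' performs integer division and truncates

Fix: Multiply by 1.0 (or CAST to REAL) to force floating-point division

Corrected query:
SELECT customer, SUM(quantity) * 1.0 / COUNT(*) AS avg_quantity FROM orders GROUP BY customer

Result:
customer | avg_quantity
---------+-------------
Alice    | 2           
Frank    | 9           
Hank     | 6.6         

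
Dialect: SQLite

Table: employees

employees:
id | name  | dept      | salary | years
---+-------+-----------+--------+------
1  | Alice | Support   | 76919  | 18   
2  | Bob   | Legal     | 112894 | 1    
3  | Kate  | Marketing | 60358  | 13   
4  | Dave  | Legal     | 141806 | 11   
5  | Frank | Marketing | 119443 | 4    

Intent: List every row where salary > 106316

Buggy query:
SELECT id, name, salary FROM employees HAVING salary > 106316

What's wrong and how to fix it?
Bug: HAVING filters the output of aggregation, but this query has no GROUP BY and no aggregate functions, so SQLite rejects it (HAVING clause on a non-aggregate query); the condition here is per row

Fix: Replace HAVING with WHERE since the condition applies to individual rows

Corrected query:
SELECT id, name, salary FROM employees WHERE salary > 106316

Result:
id | name  | salary
---+-------+-------
2  | Bob   | 112894
4  | Dave  | 141806
5  | Frank | 119443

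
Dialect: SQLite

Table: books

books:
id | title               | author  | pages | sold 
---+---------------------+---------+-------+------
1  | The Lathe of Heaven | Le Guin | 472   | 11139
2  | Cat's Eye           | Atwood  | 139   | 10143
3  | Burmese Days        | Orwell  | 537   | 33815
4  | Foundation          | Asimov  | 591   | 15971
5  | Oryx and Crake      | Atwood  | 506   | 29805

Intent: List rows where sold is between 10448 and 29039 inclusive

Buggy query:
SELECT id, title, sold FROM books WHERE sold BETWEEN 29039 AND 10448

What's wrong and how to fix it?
Bug: The bounds are reversed; BETWEEN a AND b requires a <= b to match anything

Fix: Write BETWEEN 10448 AND 29039

Corrected query:
SELECT id, title, sold FROM books WHERE sold BETWEEN 10448 AND 29039

Result:
id | title               | sold 
---+---------------------+------
1  | The Lathe of Heaven | 11139
4  | Foundation          | 15971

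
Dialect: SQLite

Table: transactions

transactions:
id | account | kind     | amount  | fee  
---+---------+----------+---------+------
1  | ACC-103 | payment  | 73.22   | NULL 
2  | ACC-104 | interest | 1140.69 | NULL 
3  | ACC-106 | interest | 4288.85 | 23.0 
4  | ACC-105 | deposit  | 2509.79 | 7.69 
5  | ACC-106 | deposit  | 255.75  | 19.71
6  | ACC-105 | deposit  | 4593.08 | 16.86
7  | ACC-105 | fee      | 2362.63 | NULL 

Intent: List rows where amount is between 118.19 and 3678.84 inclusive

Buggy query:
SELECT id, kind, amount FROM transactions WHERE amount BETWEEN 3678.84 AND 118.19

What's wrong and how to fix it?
Bug: BETWEEN expects the lower bound first; with 3678.84 AND 118.19 the range is empty

Fix: Write BETWEEN 118.19 AND 3678.84

Corrected query:
SELECT id, kind, amount FROM transactions WHERE amount BETWEEN 118.19 AND 3678.84

Result:
id | kind     | amount 
---+----------+--------
2  | interest | 1140.69
4  | deposit  | 2509.79
5  | deposit  | 255.75 
7  | fee      | 2362.63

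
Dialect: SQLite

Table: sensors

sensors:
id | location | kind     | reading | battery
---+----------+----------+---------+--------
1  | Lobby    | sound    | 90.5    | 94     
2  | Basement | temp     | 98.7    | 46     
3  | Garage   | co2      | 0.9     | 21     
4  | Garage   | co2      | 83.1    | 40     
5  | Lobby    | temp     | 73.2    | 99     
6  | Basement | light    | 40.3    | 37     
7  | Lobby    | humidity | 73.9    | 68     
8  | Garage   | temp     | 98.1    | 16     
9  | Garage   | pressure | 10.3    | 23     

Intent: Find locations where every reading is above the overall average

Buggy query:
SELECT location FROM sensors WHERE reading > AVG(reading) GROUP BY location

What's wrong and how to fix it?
Bug: WHERE evaluates per row before aggregation, so AVG() is unavailable

Fix: Use a subquery for AVG and a HAVING MIN(...) filter so the condition holds for every row in the group

Corrected query:
SELECT location FROM sensors GROUP BY location HAVING MIN(reading) > (SELECT AVG(reading) FROM sensors)

Result:
location
--------
Lobby   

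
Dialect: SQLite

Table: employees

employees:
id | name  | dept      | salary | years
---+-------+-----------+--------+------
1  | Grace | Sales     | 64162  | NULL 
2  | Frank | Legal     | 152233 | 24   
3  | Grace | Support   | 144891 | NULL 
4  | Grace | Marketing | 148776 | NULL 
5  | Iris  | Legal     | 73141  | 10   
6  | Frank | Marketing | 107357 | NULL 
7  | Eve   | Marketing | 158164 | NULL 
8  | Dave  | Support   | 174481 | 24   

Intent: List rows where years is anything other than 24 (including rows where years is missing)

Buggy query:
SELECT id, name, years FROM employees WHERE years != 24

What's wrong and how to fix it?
Bug: Inequality against NULL is unknown, not true; rows with NULL are dropped

Fix: Handle NULL separately with IS NULL alongside the inequality

Corrected query:
SELECT id, name, years FROM employees WHERE years != 24 OR years IS NULL

Result:
id | name  | years
---+-------+------
1  | Grace | NULL 
3  | Grace | NULL 
4  | Grace | NULL 
5  | Iris  | 10   
6  | Frank | NULL 
7  | Eve   | NULL 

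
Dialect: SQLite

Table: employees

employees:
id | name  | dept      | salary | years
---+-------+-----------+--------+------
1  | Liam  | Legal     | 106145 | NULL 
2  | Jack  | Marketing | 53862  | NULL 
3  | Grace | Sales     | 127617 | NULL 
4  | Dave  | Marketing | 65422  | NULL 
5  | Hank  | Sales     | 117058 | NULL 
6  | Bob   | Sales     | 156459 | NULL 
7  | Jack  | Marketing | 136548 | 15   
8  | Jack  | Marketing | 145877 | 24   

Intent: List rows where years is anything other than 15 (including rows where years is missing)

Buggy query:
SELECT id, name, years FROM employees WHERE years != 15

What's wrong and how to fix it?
Bug: 'years != 15' is unknown when years is NULL, so NULL rows are silently excluded

Fix: Add an explicit OR years IS NULL to include the missing-value rows

Corrected query:
SELECT id, name, years FROM employees WHERE years != 15 OR years IS NULL

Result:
id | name  | years
---+-------+------
1  | Liam  | NULL 
2  | Jack  | NULL 
3  | Grace | NULL 
4  | Dave  | NULL 
5  | Hank  | NULL 
6  | Bob   | NULL 
8  | Jack  | 24   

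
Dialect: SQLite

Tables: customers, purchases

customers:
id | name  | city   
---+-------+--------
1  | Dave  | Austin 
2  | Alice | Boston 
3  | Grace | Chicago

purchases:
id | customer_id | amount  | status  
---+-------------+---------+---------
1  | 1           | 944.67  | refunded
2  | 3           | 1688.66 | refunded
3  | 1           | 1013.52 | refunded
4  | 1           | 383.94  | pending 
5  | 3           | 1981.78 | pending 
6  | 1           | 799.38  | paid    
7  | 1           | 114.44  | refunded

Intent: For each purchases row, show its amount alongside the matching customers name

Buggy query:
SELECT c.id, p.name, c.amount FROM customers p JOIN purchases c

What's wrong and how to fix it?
Bug: JOIN with no ON clause produces a cartesian product; every purchases row pairs with every customers row

Fix: Add ON c.customer_id = p.id to the JOIN

Corrected query:
SELECT c.id, p.name, c.amount FROM customers p JOIN purchases c ON c.customer_id = p.id

Result:
id | name  | amount 
---+-------+--------
1  | Dave  | 944.67 
2  | Grace | 1688.66
3  | Dave  | 1013.52
4  | Dave  | 383.94 
5  | Grace | 1981.78
6  | Dave  | 799.38 
7  | Dave  | 114.44 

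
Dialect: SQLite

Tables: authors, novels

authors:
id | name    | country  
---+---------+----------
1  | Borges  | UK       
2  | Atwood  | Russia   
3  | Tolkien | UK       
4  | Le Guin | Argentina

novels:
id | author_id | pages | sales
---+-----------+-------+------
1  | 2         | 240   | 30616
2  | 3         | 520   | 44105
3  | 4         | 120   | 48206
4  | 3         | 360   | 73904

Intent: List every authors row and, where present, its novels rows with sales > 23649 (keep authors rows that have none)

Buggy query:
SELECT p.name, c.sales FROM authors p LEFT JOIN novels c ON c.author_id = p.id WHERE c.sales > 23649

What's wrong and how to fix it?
Bug: Filtering c.sales in WHERE discards the NULL rows produced by LEFT JOIN, turning it into an inner join

Fix: Move the right-table condition into the ON clause so unmatched parents are kept

Corrected query:
SELECT p.name, c.sales FROM authors p LEFT JOIN novels c ON c.author_id = p.id AND c.sales > 23649

Result:
name    | sales
--------+------
Borges  | NULL 
Atwood  | 30616
Tolkien | 44105
Tolkien | 73904
Le Guin | 48206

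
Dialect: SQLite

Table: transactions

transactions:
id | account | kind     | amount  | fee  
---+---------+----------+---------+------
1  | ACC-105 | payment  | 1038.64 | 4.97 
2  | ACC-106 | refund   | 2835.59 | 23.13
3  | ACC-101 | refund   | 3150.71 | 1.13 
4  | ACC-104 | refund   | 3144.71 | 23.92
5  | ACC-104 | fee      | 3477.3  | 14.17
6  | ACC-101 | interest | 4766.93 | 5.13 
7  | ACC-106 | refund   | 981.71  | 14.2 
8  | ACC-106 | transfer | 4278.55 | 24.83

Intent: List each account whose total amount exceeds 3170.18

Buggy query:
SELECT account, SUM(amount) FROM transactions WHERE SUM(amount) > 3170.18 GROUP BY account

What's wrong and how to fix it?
Bug: SUM(amount) is an aggregate, but WHERE filters rows before aggregation

Fix: Move the aggregate condition to a HAVING clause

Corrected query:
SELECT account, SUM(amount) FROM transactions GROUP BY account HAVING SUM(amount) > 3170.18

Result:
account | SUM(amount)
--------+------------
ACC-101 | 7917.64    
ACC-104 | 6622.01    
ACC-106 | 8095.85    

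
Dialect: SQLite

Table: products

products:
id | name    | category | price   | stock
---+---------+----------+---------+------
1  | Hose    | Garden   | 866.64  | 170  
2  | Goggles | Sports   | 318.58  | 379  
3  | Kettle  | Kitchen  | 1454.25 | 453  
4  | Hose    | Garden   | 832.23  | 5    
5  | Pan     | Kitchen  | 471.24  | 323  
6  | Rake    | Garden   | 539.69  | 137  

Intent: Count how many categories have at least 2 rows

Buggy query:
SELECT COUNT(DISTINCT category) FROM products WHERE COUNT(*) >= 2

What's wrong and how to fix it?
Bug: COUNT(*) cannot appear in WHERE; the per-group count doesn't exist yet

Fix: Use a subquery that GROUPs and filters with HAVING, then count its rows

Corrected query:
SELECT COUNT(*) FROM (SELECT category FROM products GROUP BY category HAVING COUNT(*) >= 2)

Result:
COUNT(*)
--------
2       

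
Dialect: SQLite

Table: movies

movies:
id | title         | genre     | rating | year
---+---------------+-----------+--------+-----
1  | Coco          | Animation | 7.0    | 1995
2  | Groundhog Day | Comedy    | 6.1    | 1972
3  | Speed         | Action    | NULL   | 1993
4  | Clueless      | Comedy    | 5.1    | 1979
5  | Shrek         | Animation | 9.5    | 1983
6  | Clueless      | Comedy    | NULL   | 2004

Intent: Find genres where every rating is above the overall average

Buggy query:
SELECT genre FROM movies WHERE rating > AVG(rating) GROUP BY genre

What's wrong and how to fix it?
Bug: WHERE evaluates per row before aggregation, so AVG() is unavailable

Fix: Use a subquery for AVG and a HAVING MIN(...) filter so the condition holds for every row in the group

Corrected query:
SELECT genre FROM movies GROUP BY genre HAVING MIN(rating) > (SELECT AVG(rating) FROM movies)

Result:
genre    
---------
Animation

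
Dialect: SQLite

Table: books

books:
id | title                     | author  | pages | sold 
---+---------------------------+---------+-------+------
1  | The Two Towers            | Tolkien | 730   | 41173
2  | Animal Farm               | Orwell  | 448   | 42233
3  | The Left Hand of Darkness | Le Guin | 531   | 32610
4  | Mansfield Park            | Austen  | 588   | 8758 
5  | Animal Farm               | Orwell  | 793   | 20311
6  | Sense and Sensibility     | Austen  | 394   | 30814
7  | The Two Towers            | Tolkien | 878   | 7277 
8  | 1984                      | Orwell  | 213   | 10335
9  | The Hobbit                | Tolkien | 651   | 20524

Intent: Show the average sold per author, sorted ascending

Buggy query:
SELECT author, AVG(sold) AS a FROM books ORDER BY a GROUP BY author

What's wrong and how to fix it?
Bug: GROUP BY must precede ORDER BY

Fix: Move ORDER BY to the end, after GROUP BY

Corrected query:
SELECT author, AVG(sold) AS a FROM books GROUP BY author ORDER BY a

Result:
author  | a           
--------+-------------
Austen  | 19786       
Tolkien | 22991.333333
Orwell  | 24293       
Le Guin | 32610       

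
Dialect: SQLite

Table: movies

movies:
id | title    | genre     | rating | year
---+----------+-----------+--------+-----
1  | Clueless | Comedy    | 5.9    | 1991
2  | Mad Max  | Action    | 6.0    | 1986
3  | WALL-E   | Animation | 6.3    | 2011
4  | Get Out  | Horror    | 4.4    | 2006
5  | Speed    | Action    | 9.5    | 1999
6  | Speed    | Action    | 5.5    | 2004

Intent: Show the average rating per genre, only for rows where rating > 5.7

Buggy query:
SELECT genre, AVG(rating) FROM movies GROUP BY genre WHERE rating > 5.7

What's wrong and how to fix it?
Bug: WHERE cannot follow GROUP BY

Fix: Place WHERE between FROM and GROUP BY

Corrected query:
SELECT genre, AVG(rating) FROM movies WHERE rating > 5.7 GROUP BY genre

Result:
genre     | AVG(rating)
----------+------------
Action    | 7.75       
Animation | 6.3        
Comedy    | 5.9        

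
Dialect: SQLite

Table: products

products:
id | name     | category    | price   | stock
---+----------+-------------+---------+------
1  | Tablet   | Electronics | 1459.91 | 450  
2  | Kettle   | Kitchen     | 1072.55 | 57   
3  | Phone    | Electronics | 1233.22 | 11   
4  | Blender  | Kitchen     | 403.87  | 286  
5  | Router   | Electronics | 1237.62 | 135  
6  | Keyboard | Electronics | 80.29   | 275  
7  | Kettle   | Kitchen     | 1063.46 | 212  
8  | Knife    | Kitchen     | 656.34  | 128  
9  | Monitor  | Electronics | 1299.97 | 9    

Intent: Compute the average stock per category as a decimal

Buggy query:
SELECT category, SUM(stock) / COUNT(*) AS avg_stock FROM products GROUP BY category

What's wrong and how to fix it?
Bug: SUM(stock) and COUNT(*) are both integers; the division truncates the fractional part

Fix: Cast one side to REAL so the division keeps the fractional part

Corrected query:
SELECT category, SUM(stock) * 1.0 / COUNT(*) AS avg_stock FROM products GROUP BY category

Result:
category    | avg_stock
------------+----------
Electronics | 176      
Kitchen     | 170.75   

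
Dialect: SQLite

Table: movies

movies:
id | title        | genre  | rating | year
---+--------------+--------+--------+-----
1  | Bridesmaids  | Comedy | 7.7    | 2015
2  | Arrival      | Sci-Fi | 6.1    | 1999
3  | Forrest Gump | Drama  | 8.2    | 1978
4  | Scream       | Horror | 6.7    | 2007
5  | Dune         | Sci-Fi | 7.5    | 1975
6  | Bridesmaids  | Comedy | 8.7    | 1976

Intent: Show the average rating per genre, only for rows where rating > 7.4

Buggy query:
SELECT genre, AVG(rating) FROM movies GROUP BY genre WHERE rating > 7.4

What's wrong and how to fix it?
Bug: WHERE cannot follow GROUP BY

Fix: Move the WHERE clause before GROUP BY

Corrected query:
SELECT genre, AVG(rating) FROM movies WHERE rating > 7.4 GROUP BY genre

Result:
genre  | AVG(rating)
-------+------------
Comedy | 8.2        
Drama  | 8.2        
Sci-Fi | 7.5        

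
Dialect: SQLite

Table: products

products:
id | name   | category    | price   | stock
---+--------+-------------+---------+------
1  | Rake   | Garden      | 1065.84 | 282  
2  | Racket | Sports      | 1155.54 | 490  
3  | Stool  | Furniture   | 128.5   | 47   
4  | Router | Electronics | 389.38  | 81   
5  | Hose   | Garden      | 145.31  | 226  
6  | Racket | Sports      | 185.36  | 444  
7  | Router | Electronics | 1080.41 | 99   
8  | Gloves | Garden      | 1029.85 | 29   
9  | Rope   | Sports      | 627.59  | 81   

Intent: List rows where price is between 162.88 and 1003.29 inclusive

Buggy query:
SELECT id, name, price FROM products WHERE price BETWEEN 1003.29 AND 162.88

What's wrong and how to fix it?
Bug: The bounds are reversed; BETWEEN a AND b requires a <= b to match anything

Fix: Swap the bounds so the smaller value comes first

Corrected query:
SELECT id, name, price FROM products WHERE price BETWEEN 162.88 AND 1003.29

Result:
id | name   | price 
---+--------+-------
4  | Router | 389.38
6  | Racket | 185.36
9  | Rope   | 627.59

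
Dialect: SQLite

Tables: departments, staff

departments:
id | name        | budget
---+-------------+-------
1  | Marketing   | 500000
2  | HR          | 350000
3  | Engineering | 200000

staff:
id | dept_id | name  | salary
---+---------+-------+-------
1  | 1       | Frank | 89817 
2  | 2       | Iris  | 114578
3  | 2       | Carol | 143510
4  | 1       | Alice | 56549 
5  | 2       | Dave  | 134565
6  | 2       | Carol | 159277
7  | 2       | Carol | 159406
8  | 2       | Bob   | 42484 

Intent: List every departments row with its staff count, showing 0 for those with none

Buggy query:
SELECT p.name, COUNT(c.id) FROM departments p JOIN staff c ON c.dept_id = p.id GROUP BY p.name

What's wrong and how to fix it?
Bug: An inner join excludes parents with zero children

Fix: Switch to LEFT JOIN to retain unmatched parent rows

Corrected query:
SELECT p.name, COUNT(c.id) FROM departments p LEFT JOIN staff c ON c.dept_id = p.id GROUP BY p.name

Result:
name        | COUNT(c.id)
------------+------------
Engineering | 0          
HR          | 6          
Marketing   | 2          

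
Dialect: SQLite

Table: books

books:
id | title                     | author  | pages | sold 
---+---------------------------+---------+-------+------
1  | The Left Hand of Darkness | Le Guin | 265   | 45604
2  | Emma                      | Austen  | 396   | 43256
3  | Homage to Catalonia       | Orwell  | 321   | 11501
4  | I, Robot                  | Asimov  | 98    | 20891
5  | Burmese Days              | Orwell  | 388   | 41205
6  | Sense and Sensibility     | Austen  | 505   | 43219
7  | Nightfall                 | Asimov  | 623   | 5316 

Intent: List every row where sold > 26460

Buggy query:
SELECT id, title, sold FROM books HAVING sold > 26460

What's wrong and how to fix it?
Bug: HAVING filters the output of aggregation, but this query has no GROUP BY and no aggregate functions, so SQLite rejects it (HAVING clause on a non-aggregate query); the condition here is per row

Fix: Use WHERE for row-level filtering

Corrected query:
SELECT id, title, sold FROM books WHERE sold > 26460

Result:
id | title                     | sold 
---+---------------------------+------
1  | The Left Hand of Darkness | 45604
2  | Emma                      | 43256
5  | Burmese Days              | 41205
6  | Sense and Sensibility     | 43219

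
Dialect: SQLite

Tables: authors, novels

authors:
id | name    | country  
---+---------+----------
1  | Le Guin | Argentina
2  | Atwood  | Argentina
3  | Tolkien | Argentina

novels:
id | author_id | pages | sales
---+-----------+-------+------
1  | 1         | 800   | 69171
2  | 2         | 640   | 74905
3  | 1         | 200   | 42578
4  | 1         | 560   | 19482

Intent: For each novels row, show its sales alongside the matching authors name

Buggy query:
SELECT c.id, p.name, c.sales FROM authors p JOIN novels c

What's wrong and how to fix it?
Bug: Missing join condition: each novels row is matched to all authors rows instead of just its own

Fix: Add ON c.author_id = p.id to the JOIN

Corrected query:
SELECT c.id, p.name, c.sales FROM authors p JOIN novels c ON c.author_id = p.id

Result:
id | name    | sales
---+---------+------
1  | Le Guin | 69171
2  | Atwood  | 74905
3  | Le Guin | 42578
4  | Le Guin | 19482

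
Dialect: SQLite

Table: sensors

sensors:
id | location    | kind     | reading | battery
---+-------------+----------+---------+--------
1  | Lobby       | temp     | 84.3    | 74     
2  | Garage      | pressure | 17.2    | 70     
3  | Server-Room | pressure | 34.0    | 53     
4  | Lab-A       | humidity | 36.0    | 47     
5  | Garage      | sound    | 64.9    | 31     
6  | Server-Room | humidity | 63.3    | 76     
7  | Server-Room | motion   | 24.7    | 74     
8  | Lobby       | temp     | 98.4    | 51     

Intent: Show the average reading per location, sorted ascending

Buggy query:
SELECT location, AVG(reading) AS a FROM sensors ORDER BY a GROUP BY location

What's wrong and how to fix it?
Bug: ORDER BY appears before GROUP BY; SQL clause order requires GROUP BY first

Fix: Reorder: SELECT … FROM … GROUP BY … ORDER BY …

Corrected query:
SELECT location, AVG(reading) AS a FROM sensors GROUP BY location ORDER BY a

Result:
location    | a        
------------+----------
Lab-A       | 36       
Server-Room | 40.666667
Garage      | 41.05    
Lobby       | 91.35    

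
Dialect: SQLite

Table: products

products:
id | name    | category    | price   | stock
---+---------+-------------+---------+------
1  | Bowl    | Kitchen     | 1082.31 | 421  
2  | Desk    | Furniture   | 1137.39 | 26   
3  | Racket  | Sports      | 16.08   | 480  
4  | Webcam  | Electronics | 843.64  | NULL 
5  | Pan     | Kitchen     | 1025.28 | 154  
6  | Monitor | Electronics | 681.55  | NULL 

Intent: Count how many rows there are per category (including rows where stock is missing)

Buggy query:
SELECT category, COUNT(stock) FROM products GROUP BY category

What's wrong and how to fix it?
Bug: COUNT(stock) skips NULLs, so groups with missing stock are undercounted

Fix: Replace COUNT(stock) with COUNT(*)

Corrected query:
SELECT category, COUNT(*) FROM products GROUP BY category

Result:
category    | COUNT(*)
------------+---------
Electronics | 2       
Furniture   | 1       
Kitchen     | 2       
Sports      | 1       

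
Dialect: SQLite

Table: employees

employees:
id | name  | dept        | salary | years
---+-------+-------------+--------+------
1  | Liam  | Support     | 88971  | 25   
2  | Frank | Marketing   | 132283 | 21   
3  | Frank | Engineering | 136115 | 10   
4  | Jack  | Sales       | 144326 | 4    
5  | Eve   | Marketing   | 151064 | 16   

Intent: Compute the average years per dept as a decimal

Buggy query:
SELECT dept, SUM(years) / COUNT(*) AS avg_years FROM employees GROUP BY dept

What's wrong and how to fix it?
Bug: Both operands are integers, so '/' performs integer division and truncates

Fix: Multiply by 1.0 (or CAST to REAL) to force floating-point division

Corrected query:
SELECT dept, SUM(years) * 1.0 / COUNT(*) AS avg_years FROM employees GROUP BY dept

Result:
dept        | avg_years
------------+----------
Engineering | 10       
Marketing   | 18.5     
Sales       | 4        
Support     | 25       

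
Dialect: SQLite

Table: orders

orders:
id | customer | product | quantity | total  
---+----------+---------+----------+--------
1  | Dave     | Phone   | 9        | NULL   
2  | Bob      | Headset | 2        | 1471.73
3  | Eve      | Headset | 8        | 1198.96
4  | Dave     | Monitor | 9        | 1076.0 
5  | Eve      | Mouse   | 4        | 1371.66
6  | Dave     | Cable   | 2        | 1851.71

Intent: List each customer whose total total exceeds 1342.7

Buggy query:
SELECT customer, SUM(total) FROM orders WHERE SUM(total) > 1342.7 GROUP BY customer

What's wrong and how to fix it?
Bug: SUM(total) is an aggregate, but WHERE filters rows before aggregation

Fix: Move the aggregate condition to a HAVING clause

Corrected query:
SELECT customer, SUM(total) FROM orders GROUP BY customer HAVING SUM(total) > 1342.7

Result:
customer | SUM(total)
---------+-----------
Bob      | 1471.73   
Dave     | 2927.71   
Eve      | 2570.62   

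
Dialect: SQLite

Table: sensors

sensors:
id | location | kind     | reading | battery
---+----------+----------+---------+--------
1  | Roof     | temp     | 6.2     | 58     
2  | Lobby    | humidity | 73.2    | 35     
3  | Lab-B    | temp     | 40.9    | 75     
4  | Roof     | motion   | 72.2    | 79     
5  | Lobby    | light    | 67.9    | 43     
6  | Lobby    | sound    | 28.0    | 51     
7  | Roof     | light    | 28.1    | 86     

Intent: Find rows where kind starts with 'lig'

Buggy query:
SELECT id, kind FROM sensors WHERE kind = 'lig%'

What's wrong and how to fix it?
Bug: '=' compares the literal string including the % character; pattern matching needs LIKE

Fix: Replace '=' with LIKE so 'lig%' is treated as a pattern

Corrected query:
SELECT id, kind FROM sensors WHERE kind LIKE 'lig%'

Result:
id | kind 
---+------
5  | light
7  | light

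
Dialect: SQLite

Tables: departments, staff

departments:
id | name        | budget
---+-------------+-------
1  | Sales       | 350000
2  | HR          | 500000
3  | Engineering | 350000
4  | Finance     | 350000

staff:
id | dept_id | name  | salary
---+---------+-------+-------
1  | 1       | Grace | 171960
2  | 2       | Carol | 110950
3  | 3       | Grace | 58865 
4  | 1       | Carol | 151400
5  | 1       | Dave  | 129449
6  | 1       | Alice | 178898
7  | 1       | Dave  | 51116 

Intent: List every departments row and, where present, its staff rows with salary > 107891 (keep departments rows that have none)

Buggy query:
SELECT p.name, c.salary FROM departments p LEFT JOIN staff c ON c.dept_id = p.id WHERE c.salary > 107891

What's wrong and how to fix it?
Bug: Filtering c.salary in WHERE discards the NULL rows produced by LEFT JOIN, turning it into an inner join

Fix: Move the right-table condition into the ON clause so unmatched parents are kept

Corrected query:
SELECT p.name, c.salary FROM departments p LEFT JOIN staff c ON c.dept_id = p.id AND c.salary > 107891

Result:
name        | salary
------------+-------
Sales       | 129449
Sales       | 151400
Sales       | 171960
Sales       | 178898
HR          | 110950
Engineering | NULL  
Finance     | NULL  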